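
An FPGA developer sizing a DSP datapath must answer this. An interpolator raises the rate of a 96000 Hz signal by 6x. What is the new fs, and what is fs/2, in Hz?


Step 1 — output sample rate after interpolation by L:
fs_out = L * fs_in = 6 * 96000 = 576000 Hz

Step 2 — Nyquist frequency of the output stream:
f_Nyq = fs_out / 2 = 576000 / 2 = 288000.0 Hz

fs_out = 576000 Hz; f_Nyquist = 288000.0 Hz


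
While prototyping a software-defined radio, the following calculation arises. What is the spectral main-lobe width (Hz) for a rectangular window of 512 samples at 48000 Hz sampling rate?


Main lobe width for a rectangular window:
Width = 2 * fs / N
      = 2 * 48000 / 512
      = 96000 / 512
      = 187.5 Hz

187.5 Hz


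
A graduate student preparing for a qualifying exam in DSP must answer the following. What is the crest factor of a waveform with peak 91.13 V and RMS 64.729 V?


Crest factor is the ratio of peak to RMS:
CF = V_peak / V_rms
   = 91.13 / 64.729
   = 1.4079

1.4079


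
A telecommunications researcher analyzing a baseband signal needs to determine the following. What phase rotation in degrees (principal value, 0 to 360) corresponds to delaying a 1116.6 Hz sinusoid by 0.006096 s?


Phase shift from frequency and time delay:
phi = 360 * f * t_delay
    = 360 * 1116.6 * 0.006096
    = 2450.45 degrees
    mod 360 = 290.45 degrees

290.45 degrees


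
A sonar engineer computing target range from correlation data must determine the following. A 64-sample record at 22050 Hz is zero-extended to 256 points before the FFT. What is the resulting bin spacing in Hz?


Frequency resolution after zero-padding:
N_padded = 64 * 4 = 256
df = fs / N_padded
   = 22050 / 256
   = 86.1328 Hz

86.1328 Hz


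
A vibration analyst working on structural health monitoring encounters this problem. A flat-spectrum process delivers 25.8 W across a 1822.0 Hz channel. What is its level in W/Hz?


Power spectral density:
PSD = P / BW
    = 25.8 / 1822.0
    = 0.01416026 W/Hz

0.01416026 W/Hz


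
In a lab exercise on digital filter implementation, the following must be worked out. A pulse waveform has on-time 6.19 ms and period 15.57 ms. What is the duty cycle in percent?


Duty cycle as a percentage:
DC = (t_on / T) * 100
   = (6.19 / 15.57) * 100
   = 0.397559 * 100
   = 39.76 %

39.76 %


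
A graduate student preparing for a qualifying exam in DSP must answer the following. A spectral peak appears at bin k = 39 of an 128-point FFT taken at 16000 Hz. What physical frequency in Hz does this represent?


Frequency of DFT bin k:
f_k = k * fs / N
    = 39 * 16000 / 128
    = 624000 / 128
    = 4875.0 Hz

4875.0 Hz


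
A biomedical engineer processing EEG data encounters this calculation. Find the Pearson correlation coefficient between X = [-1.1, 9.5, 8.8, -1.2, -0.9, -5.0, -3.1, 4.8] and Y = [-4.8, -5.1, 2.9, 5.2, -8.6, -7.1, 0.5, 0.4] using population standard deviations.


Pearson correlation coefficient (population):
r = cov(X,Y) / (std(X) * std(Y))
Mean X = 1.475, Mean Y = -2.075
Cov(X,Y) = 5.525625
Std(X) = 5.140464, Std(Y) = 4.674866
r = 0.2299

0.2299


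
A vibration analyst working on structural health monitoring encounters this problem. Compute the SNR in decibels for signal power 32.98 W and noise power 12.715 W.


SNR in decibels:
SNR = 10 * log10(Ps / Pn)
    = 10 * log10(32.98 / 12.715)
    = 10 * log10(2.5938)
    = 10 * 0.4139
    = 4.14 dB

4.14 dB


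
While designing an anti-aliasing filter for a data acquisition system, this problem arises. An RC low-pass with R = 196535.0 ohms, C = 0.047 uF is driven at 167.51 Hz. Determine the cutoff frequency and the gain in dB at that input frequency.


Step 1 — cutoff frequency:
fc = 1 / (2*pi*R*C)
C = 0.047 uF = 4.7e-08 F
fc = 1 / (2*pi*196535.0*4.7e-08)
   = 17.2299 Hz

Step 2 — magnitude at f = 167.51 Hz:
|H(f)| = 1 / sqrt(1 + (f/fc)^2)
f/fc = 167.51 / 17.2299 = 9.722053
|H| = 1 / sqrt(1 + 94.518315) = 0.1023191
|H|_dB = 20*log10(0.1023191) = -19.8 dB

fc = 17.2299 Hz; |H(167.51 Hz)| = -19.8 dB


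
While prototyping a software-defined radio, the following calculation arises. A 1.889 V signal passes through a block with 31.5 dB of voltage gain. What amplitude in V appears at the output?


Output voltage from dB gain:
V_out = V_in * 10^(gain_dB / 20)
      = 1.889 * 10^(31.5 / 20)
      = 1.889 * 37.58374
      = 70.9957 V

70.9957 V


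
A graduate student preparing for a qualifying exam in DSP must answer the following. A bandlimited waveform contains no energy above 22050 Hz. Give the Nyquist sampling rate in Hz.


The Nyquist rate is twice the maximum frequency component.
fs_min = 2 * fmax
      = 2 * 22050
      = 44100 Hz

44100


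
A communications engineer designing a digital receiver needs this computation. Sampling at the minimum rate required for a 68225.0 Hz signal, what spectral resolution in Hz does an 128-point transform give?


Step 1 — Nyquist sampling rate:
fs = 2 * fmax = 2 * 68225.0 = 136450.0 Hz

Step 2 — DFT bin spacing:
df = fs / N = 136450.0 / 128 = 1066.0156 Hz

1066.0156 Hz


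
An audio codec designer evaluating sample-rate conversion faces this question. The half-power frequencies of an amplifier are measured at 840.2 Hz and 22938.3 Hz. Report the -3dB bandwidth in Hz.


Bandwidth is the difference of -3dB frequencies:
BW = f_high - f_low
   = 22938.3 - 840.2
   = 22098.1 Hz

22098.1 Hz


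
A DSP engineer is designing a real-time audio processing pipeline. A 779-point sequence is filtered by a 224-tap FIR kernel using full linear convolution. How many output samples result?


Linear convolution output length:
L = N + M - 1
  = 779 + 224 - 1
  = 1002 samples

1002


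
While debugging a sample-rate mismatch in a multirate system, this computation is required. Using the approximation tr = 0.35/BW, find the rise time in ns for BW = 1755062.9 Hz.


Rise time from bandwidth relationship:
tr = 0.35 / BW
   = 0.35 / 1755062.9
   = 1.99423052e-07 s
   = 199.4231 ns

199.4231 ns


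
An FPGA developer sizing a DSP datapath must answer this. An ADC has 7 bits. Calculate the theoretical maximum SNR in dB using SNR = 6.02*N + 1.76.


Theoretical SNR for a full-scale sinusoid:
SNR = 6.02 * N + 1.76
    = 6.02 * 7 + 1.76
    = 42.14 + 1.76
    = 43.9 dB

43.9 dB


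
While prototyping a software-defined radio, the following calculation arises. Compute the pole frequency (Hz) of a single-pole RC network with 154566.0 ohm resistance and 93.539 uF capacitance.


Cutoff frequency of a first-order RC filter:
fc = 1 / (2 * pi * R * C)
C = 93.539 uF = 9.3539e-05 F
fc = 1 / (2 * pi * 154566.0 * 9.3539e-05)
   = 1 / 90.841973193708
   = 0.011008 Hz

0.011008 Hz


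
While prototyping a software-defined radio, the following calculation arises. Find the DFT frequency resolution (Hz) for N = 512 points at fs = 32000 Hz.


DFT frequency resolution:
df = fs / N
   = 32000 / 512
   = 62.5 Hz

62.5 Hz


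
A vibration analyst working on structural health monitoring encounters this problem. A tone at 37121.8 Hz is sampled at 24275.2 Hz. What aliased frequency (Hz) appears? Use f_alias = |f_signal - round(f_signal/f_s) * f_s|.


Compute the nearest integer multiple of fs to the signal:
n = round(37121.8 / 24275.2) = 2
f_alias = |37121.8 - 2 * 24275.2|
        = |37121.8 - 48550.4|
        = 11428.6 Hz

11428.6


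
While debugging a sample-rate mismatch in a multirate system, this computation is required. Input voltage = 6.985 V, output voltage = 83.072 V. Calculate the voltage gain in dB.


Voltage gain in dB:
G = 20 * log10(Vout / Vin)
  = 20 * log10(83.072 / 6.985)
  = 20 * log10(11.892913)
  = 20 * 1.075288
  = 21.51 dB

21.51 dB


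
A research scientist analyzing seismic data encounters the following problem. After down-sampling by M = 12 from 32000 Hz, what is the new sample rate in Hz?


Decimation reduces the sample rate:
fs_out = fs_in / M
       = 32000 / 12
       = 2666.6667 Hz

2666.6667 Hz


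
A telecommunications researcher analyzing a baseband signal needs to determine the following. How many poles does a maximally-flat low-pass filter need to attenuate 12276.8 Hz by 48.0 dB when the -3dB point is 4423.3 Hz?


Butterworth filter order formula:
n = log10(10^(A/10) - 1) / (2 * log10(f_stop/f_pass))
10^(48.0/10) - 1 = 63094.7344
f_stop/f_pass = 12276.8 / 4423.3 = 2.7755
n = 5.4135 -> ceil = 6

6


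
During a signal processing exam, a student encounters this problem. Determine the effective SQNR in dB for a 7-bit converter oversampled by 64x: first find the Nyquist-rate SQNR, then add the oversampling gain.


Step 1 — baseline SQNR at Nyquist:
SQNR_base = 6.02*N + 1.76
          = 6.02*7 + 1.76
          = 43.9 dB

Step 2 — oversampling processing gain:
G = 10*log10(OSR) = 10*log10(64) = 18.06 dB

Step 3 — total:
SQNR_total = 43.9 + 18.06 = 61.96 dB

Base SQNR = 43.9 dB; oversampled SQNR = 61.96 dB


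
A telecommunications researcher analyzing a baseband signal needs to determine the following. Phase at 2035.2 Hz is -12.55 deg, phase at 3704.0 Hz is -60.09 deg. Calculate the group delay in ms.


Group delay from phase difference:
tau = -d(phi)/d(omega)
d(phi) = -47.54 deg = -0.82973 rad
d(omega) = 2*pi*(3704.0 - 2035.2) = 10485.3796 rad/s
tau = -(-0.82973) / 10485.3796
    = 0.0791 ms

0.0791 ms


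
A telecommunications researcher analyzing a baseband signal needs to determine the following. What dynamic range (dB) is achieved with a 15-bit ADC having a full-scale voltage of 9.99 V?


Dynamic range from full-scale to LSB:
V_min = V_max / 2^bits = 9.99 / 2^15
DR = 20 * log10(V_max / V_min)
   = 20 * log10(2^15)
   = 20 * 15 * log10(2)
   = 90.31 dB

90.31 dB


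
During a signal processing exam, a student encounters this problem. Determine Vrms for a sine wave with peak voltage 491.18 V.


RMS voltage for a sinusoidal waveform:
V_rms = V_peak / sqrt(2)
      = 491.18 / 1.414214
      = 347.317 V

347.317 V


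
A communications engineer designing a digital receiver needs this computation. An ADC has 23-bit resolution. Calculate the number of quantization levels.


Number of quantization levels = 2^N
= 2^23
= 8388608

8388608


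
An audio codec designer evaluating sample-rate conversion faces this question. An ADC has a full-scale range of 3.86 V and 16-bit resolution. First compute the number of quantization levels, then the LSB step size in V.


Step 1 — number of quantization levels:
L = 2^N = 2^16 = 65536

Step 2 — LSB step size:
delta = Vfs / L
      = 3.86 / 65536
      = 5.89e-05 V

Levels = 65536; step size = 5.89e-05 V


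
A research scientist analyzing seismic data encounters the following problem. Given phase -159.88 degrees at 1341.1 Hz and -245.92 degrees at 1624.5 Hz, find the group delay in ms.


Group delay from phase difference:
tau = -d(phi)/d(omega)
d(phi) = -86.04 deg = -1.501681 rad
d(omega) = 2*pi*(1624.5 - 1341.1) = 1780.6547 rad/s
tau = -(-1.501681) / 1780.6547
    = 0.8433 ms

0.8433 ms


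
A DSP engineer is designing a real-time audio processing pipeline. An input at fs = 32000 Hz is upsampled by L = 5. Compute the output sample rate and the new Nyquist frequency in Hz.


Step 1 — output sample rate after interpolation by L:
fs_out = L * fs_in = 5 * 32000 = 160000 Hz

Step 2 — Nyquist frequency of the output stream:
f_Nyq = fs_out / 2 = 160000 / 2 = 80000.0 Hz

fs_out = 160000 Hz; f_Nyquist = 80000.0 Hz


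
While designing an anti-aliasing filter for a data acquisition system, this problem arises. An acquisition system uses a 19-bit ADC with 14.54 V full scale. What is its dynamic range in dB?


Dynamic range from full-scale to LSB:
V_min = V_max / 2^bits = 14.54 / 2^19
DR = 20 * log10(V_max / V_min)
   = 20 * log10(2^19)
   = 20 * 19 * log10(2)
   = 114.39 dB

114.39 dB


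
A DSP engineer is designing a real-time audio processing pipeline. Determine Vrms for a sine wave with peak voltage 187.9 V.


RMS voltage for a sinusoidal waveform:
V_rms = V_peak / sqrt(2)
      = 187.9 / 1.414214
      = 132.865 V

132.865 V


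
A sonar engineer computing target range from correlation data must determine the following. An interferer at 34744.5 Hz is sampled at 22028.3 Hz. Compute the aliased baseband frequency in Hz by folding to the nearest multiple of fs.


Compute the nearest integer multiple of fs to the signal:
n = round(34744.5 / 22028.3) = 2
f_alias = |34744.5 - 2 * 22028.3|
        = |34744.5 - 44056.6|
        = 9312.1 Hz

9312.1


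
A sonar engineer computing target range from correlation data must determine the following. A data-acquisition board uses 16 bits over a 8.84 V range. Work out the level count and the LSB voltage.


Step 1 — number of quantization levels:
L = 2^N = 2^16 = 65536

Step 2 — LSB step size:
delta = Vfs / L
      = 8.84 / 65536
      = 0.00013489 V

Levels = 65536; step size = 0.00013489 V


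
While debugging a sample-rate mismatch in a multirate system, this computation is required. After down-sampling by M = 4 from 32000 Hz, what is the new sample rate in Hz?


Decimation reduces the sample rate:
fs_out = fs_in / M
       = 32000 / 4
       = 8000.0 Hz

8000.0 Hz


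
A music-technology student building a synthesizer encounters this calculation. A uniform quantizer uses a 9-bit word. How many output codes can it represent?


Number of quantization levels = 2^N
= 2^9
= 512

512


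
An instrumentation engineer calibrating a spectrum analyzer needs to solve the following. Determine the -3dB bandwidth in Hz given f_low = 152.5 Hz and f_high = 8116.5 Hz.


Bandwidth is the difference of -3dB frequencies:
BW = f_high - f_low
   = 8116.5 - 152.5
   = 7964.0 Hz

7964.0 Hz


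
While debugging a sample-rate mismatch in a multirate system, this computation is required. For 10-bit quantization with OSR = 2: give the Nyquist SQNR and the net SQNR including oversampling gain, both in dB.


Step 1 — baseline SQNR at Nyquist:
SQNR_base = 6.02*N + 1.76
          = 6.02*10 + 1.76
          = 61.96 dB

Step 2 — oversampling processing gain:
G = 10*log10(OSR) = 10*log10(2) = 3.01 dB

Step 3 — total:
SQNR_total = 61.96 + 3.01 = 64.97 dB

Base SQNR = 61.96 dB; oversampled SQNR = 64.97 dB


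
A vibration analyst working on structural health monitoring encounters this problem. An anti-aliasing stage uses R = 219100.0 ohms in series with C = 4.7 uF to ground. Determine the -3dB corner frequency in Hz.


Cutoff frequency of a first-order RC filter:
fc = 1 / (2 * pi * R * C)
C = 4.7 uF = 4.7e-06 F
fc = 1 / (2 * pi * 219100.0 * 4.7e-06)
   = 1 / 6.4702357337743
   = 0.154554 Hz

0.154554 Hz


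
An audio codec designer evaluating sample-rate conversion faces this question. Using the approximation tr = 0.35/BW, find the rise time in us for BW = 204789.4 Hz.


Rise time from bandwidth relationship:
tr = 0.35 / BW
   = 0.35 / 204789.4
   = 1.709072833e-06 s
   = 1.7091 us

1.7091 us


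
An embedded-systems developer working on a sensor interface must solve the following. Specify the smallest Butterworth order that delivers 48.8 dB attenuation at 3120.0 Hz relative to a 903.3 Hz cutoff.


Butterworth filter order formula:
n = log10(10^(A/10) - 1) / (2 * log10(f_stop/f_pass))
10^(48.8/10) - 1 = 75856.7575
f_stop/f_pass = 3120.0 / 903.3 = 3.454
n = 4.5326 -> ceil = 5

5


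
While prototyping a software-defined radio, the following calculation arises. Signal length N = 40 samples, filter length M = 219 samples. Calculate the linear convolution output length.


Linear convolution output length:
L = N + M - 1
  = 40 + 219 - 1
  = 258 samples

258


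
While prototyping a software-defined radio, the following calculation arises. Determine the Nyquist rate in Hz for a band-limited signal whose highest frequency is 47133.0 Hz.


The Nyquist rate is twice the maximum frequency component.
fs_min = 2 * fmax
      = 2 * 47133.0
      = 94266.0 Hz

94266.0


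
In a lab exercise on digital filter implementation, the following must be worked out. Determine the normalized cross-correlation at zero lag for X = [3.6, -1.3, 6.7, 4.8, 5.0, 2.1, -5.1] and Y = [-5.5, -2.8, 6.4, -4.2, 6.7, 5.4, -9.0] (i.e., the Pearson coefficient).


Pearson correlation coefficient (population):
r = cov(X,Y) / (std(X) * std(Y))
Mean X = 2.2571, Mean Y = -0.4286
Cov(X,Y) = 14.867347
Std(X) = 3.823557, Std(Y) = 5.98157
r = 0.6501

0.6501


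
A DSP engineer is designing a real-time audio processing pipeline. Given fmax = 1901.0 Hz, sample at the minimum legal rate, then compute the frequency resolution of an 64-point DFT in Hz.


Step 1 — Nyquist sampling rate:
fs = 2 * fmax = 2 * 1901.0 = 3802.0 Hz

Step 2 — DFT bin spacing:
df = fs / N = 3802.0 / 64 = 59.4062 Hz

59.4062 Hz


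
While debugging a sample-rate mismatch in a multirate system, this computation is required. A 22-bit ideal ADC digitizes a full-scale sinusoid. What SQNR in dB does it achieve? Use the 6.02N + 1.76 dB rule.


Theoretical SNR for a full-scale sinusoid:
SNR = 6.02 * N + 1.76
    = 6.02 * 22 + 1.76
    = 132.44 + 1.76
    = 134.2 dB

134.2 dB


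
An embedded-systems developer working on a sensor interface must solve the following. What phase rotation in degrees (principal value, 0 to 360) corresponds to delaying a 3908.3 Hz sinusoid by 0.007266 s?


Phase shift from frequency and time delay:
phi = 360 * f * t_delay
    = 360 * 3908.3 * 0.007266
    = 10223.17 degrees
    mod 360 = 143.17 degrees

143.17 degrees


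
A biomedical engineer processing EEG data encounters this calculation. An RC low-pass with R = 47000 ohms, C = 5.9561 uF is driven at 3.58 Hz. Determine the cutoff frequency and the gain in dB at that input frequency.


Step 1 — cutoff frequency:
fc = 1 / (2*pi*R*C)
C = 5.9561 uF = 5.9561e-06 F
fc = 1 / (2*pi*47000*5.9561e-06)
   = 0.568539 Hz

Step 2 — magnitude at f = 3.58 Hz:
|H(f)| = 1 / sqrt(1 + (f/fc)^2)
f/fc = 3.58 / 0.568539 = 6.296842
|H| = 1 / sqrt(1 + 39.650219) = 0.1568442
|H|_dB = 20*log10(0.1568442) = -16.09 dB

fc = 0.568539 Hz; |H(3.58 Hz)| = -16.09 dB


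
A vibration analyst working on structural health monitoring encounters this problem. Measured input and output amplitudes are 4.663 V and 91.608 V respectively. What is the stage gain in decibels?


Voltage gain in dB:
G = 20 * log10(Vout / Vin)
  = 20 * log10(91.608 / 4.663)
  = 20 * log10(19.645722)
  = 20 * 1.293268
  = 25.87 dB

25.87 dB


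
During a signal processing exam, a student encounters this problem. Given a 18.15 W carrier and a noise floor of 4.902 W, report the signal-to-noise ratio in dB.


SNR in decibels:
SNR = 10 * log10(Ps / Pn)
    = 10 * log10(18.15 / 4.902)
    = 10 * log10(3.7026)
    = 10 * 0.5685
    = 5.69 dB

5.69 dB


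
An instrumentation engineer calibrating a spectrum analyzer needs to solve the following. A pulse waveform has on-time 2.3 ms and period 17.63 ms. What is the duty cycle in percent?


Duty cycle as a percentage:
DC = (t_on / T) * 100
   = (2.3 / 17.63) * 100
   = 0.130459 * 100
   = 13.05 %

13.05 %


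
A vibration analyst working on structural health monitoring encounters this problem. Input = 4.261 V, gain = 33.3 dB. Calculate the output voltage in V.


Output voltage from dB gain:
V_out = V_in * 10^(gain_dB / 20)
      = 4.261 * 10^(33.3 / 20)
      = 4.261 * 46.238102
      = 197.0206 V

197.0206 V


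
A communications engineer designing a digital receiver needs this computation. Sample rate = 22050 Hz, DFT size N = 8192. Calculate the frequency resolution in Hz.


DFT frequency resolution:
df = fs / N
   = 22050 / 8192
   = 2.6917 Hz

2.6917 Hz


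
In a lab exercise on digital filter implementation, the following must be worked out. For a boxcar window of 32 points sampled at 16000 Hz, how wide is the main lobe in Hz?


Main lobe width for a rectangular window:
Width = 2 * fs / N
      = 2 * 16000 / 32
      = 32000 / 32
      = 1000.0 Hz

1000.0 Hz


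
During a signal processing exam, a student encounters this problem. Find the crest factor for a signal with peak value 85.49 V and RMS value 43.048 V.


Crest factor is the ratio of peak to RMS:
CF = V_peak / V_rms
   = 85.49 / 43.048
   = 1.9859

1.9859


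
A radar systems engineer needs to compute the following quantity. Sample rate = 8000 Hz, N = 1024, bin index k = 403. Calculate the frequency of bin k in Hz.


Frequency of DFT bin k:
f_k = k * fs / N
    = 403 * 8000 / 1024
    = 3224000 / 1024
    = 3148.438 Hz

3148.438 Hz


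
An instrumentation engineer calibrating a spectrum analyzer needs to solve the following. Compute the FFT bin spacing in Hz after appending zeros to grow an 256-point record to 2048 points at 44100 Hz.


Frequency resolution after zero-padding:
N_padded = 256 * 8 = 2048
df = fs / N_padded
   = 44100 / 2048
   = 21.5332 Hz

21.5332 Hz


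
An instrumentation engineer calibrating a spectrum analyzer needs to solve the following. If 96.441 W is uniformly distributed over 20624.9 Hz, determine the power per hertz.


Power spectral density:
PSD = P / BW
    = 96.441 / 20624.9
    = 0.00467595 W/Hz

0.00467595 W/Hz


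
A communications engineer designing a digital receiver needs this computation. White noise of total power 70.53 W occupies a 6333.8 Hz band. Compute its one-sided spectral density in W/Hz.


Power spectral density:
PSD = P / BW
    = 70.53 / 6333.8
    = 0.0111355 W/Hz

0.0111355 W/Hz


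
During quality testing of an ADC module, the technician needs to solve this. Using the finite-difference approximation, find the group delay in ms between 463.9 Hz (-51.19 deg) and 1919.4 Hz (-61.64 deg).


Group delay from phase difference:
tau = -d(phi)/d(omega)
d(phi) = -10.45 deg = -0.182387 rad
d(omega) = 2*pi*(1919.4 - 463.9) = 9145.1762 rad/s
tau = -(-0.182387) / 9145.1762
    = 0.0199 ms

0.0199 ms


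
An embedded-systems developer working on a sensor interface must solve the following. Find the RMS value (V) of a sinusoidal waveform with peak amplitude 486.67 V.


RMS voltage for a sinusoidal waveform:
V_rms = V_peak / sqrt(2)
      = 486.67 / 1.414214
      = 344.128 V

344.128 V


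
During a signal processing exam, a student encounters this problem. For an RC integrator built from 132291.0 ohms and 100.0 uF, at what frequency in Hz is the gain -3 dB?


Cutoff frequency of a first-order RC filter:
fc = 1 / (2 * pi * R * C)
C = 100.0 uF = 0.0001 F
fc = 1 / (2 * pi * 132291.0 * 0.0001)
   = 1 / 83.120886747209
   = 0.012031 Hz

0.012031 Hz


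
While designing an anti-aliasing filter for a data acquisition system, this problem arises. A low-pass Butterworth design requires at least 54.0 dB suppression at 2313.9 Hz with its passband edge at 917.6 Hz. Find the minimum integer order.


Butterworth filter order formula:
n = log10(10^(A/10) - 1) / (2 * log10(f_stop/f_pass))
10^(54.0/10) - 1 = 251187.6432
f_stop/f_pass = 2313.9 / 917.6 = 2.5217
n = 6.7216 -> ceil = 7

7


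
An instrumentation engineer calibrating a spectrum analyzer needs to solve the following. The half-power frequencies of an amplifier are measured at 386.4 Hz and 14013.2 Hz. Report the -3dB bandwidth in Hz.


Bandwidth is the difference of -3dB frequencies:
BW = f_high - f_low
   = 14013.2 - 386.4
   = 13626.8 Hz

13626.8 Hz


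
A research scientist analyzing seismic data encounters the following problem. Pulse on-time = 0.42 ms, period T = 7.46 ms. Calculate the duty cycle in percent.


Duty cycle as a percentage:
DC = (t_on / T) * 100
   = (0.42 / 7.46) * 100
   = 0.0563 * 100
   = 5.63 %

5.63 %


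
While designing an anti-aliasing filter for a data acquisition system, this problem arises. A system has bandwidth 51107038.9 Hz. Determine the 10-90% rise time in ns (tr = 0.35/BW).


Rise time from bandwidth relationship:
tr = 0.35 / BW
   = 0.35 / 51107038.9
   = 6.848371722e-09 s
   = 6.8484 ns

6.8484 ns


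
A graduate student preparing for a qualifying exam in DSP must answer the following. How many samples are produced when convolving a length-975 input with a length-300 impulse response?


Linear convolution output length:
L = N + M - 1
  = 975 + 300 - 1
  = 1274 samples

1274


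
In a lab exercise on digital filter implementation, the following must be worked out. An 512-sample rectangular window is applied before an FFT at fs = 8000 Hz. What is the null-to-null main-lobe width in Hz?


Main lobe width for a rectangular window:
Width = 2 * fs / N
      = 2 * 8000 / 512
      = 16000 / 512
      = 31.25 Hz

31.25 Hz


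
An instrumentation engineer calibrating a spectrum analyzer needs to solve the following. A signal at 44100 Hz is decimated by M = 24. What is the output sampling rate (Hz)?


Decimation reduces the sample rate:
fs_out = fs_in / M
       = 44100 / 24
       = 1837.5 Hz

1837.5 Hz


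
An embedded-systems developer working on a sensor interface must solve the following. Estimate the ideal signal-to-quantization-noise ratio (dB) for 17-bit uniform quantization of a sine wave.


Theoretical SNR for a full-scale sinusoid:
SNR = 6.02 * N + 1.76
    = 6.02 * 17 + 1.76
    = 102.34 + 1.76
    = 104.1 dB

104.1 dB


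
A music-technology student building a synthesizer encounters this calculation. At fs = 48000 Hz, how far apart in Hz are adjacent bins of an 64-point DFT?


DFT frequency resolution:
df = fs / N
   = 48000 / 64
   = 750.0 Hz

750.0 Hz


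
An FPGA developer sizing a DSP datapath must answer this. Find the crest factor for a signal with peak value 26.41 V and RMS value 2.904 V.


Crest factor is the ratio of peak to RMS:
CF = V_peak / V_rms
   = 26.41 / 2.904
   = 9.0944

9.0944


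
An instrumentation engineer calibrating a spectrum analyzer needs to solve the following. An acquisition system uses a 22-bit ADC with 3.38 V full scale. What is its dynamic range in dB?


Dynamic range from full-scale to LSB:
V_min = V_max / 2^bits = 3.38 / 2^22
DR = 20 * log10(V_max / V_min)
   = 20 * log10(2^22)
   = 20 * 22 * log10(2)
   = 132.45 dB

132.45 dB


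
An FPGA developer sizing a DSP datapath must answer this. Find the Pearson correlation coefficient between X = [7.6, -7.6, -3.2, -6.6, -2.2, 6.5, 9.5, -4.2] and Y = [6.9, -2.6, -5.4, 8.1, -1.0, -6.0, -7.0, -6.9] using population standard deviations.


Pearson correlation coefficient (population):
r = cov(X,Y) / (std(X) * std(Y))
Mean X = -0.025, Mean Y = -1.7375
Cov(X,Y) = -4.830938
Std(X) = 6.366858, Std(Y) = 5.685494
r = -0.1335

-0.1335


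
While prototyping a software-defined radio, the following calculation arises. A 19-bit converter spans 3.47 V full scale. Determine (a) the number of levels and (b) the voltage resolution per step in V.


Step 1 — number of quantization levels:
L = 2^N = 2^19 = 524288

Step 2 — LSB step size:
delta = Vfs / L
      = 3.47 / 524288
      = 6.62e-06 V

Levels = 524288; step size = 6.62e-06 V


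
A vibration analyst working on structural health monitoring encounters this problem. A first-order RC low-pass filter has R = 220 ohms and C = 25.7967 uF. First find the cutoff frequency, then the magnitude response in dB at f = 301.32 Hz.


Step 1 — cutoff frequency:
fc = 1 / (2*pi*R*C)
C = 25.7967 uF = 2.57967e-05 F
fc = 1 / (2*pi*220*2.57967e-05)
   = 28.0436 Hz

Step 2 — magnitude at f = 301.32 Hz:
|H(f)| = 1 / sqrt(1 + (f/fc)^2)
f/fc = 301.32 / 28.0436 = 10.744698
|H| = 1 / sqrt(1 + 115.448535) = 0.0926687
|H|_dB = 20*log10(0.0926687) = -20.66 dB

fc = 28.0436 Hz; |H(301.32 Hz)| = -20.66 dB


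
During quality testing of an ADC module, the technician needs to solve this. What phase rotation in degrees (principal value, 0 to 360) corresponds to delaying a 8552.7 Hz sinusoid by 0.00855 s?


Phase shift from frequency and time delay:
phi = 360 * f * t_delay
    = 360 * 8552.7 * 0.00855
    = 26325.21 degrees
    mod 360 = 45.21 degrees

45.21 degrees


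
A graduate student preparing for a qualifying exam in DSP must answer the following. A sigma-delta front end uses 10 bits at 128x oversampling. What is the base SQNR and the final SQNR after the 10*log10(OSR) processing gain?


Step 1 — baseline SQNR at Nyquist:
SQNR_base = 6.02*N + 1.76
          = 6.02*10 + 1.76
          = 61.96 dB

Step 2 — oversampling processing gain:
G = 10*log10(OSR) = 10*log10(128) = 21.07 dB

Step 3 — total:
SQNR_total = 61.96 + 21.07 = 83.03 dB

Base SQNR = 61.96 dB; oversampled SQNR = 83.03 dB


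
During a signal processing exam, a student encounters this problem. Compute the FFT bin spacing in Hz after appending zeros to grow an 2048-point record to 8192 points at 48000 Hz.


Frequency resolution after zero-padding:
N_padded = 2048 * 4 = 8192
df = fs / N_padded
   = 48000 / 8192
   = 5.8594 Hz

5.8594 Hz


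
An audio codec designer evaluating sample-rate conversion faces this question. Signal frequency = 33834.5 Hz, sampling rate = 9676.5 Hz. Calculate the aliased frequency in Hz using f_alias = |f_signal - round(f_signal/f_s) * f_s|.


Compute the nearest integer multiple of fs to the signal:
n = round(33834.5 / 9676.5) = 3
f_alias = |33834.5 - 3 * 9676.5|
        = |33834.5 - 29029.5|
        = 4805.0 Hz

4805.0


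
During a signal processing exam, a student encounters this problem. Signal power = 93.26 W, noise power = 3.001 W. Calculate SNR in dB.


SNR in decibels:
SNR = 10 * log10(Ps / Pn)
    = 10 * log10(93.26 / 3.001)
    = 10 * log10(31.0763)
    = 10 * 1.4924
    = 14.92 dB

14.92 dB


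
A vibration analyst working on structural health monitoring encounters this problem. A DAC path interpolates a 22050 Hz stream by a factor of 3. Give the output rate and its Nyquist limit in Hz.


Step 1 — output sample rate after interpolation by L:
fs_out = L * fs_in = 3 * 22050 = 66150 Hz

Step 2 — Nyquist frequency of the output stream:
f_Nyq = fs_out / 2 = 66150 / 2 = 33075.0 Hz

fs_out = 66150 Hz; f_Nyquist = 33075.0 Hz


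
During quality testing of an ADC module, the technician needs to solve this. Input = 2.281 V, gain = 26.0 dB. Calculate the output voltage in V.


Output voltage from dB gain:
V_out = V_in * 10^(gain_dB / 20)
      = 2.281 * 10^(26.0 / 20)
      = 2.281 * 19.952623
      = 45.5119 V

45.5119 V


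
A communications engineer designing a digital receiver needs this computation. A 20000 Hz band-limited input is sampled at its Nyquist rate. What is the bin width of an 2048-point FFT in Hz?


Step 1 — Nyquist sampling rate:
fs = 2 * fmax = 2 * 20000 = 40000 Hz

Step 2 — DFT bin spacing:
df = fs / N = 40000 / 2048 = 19.5312 Hz

19.5312 Hz


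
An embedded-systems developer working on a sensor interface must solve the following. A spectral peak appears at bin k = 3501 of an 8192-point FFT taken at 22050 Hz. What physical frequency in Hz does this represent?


Frequency of DFT bin k:
f_k = k * fs / N
    = 3501 * 22050 / 8192
    = 77197050 / 8192
    = 9423.468 Hz

9423.468 Hz


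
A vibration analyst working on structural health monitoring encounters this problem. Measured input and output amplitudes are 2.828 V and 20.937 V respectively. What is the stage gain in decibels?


Voltage gain in dB:
G = 20 * log10(Vout / Vin)
  = 20 * log10(20.937 / 2.828)
  = 20 * log10(7.403465)
  = 20 * 0.869435
  = 17.39 dB

17.39 dB


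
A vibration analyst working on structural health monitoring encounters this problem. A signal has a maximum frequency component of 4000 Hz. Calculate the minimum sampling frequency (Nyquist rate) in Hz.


The Nyquist rate is twice the maximum frequency component.
fs_min = 2 * fmax
      = 2 * 4000
      = 8000 Hz

8000


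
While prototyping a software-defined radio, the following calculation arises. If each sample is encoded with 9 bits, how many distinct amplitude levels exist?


Number of quantization levels = 2^N
= 2^9
= 512

512


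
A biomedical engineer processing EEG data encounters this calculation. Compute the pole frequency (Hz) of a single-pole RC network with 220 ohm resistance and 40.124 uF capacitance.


Cutoff frequency of a first-order RC filter:
fc = 1 / (2 * pi * R * C)
C = 40.124 uF = 4.0124e-05 F
fc = 1 / (2 * pi * 220 * 4.0124e-05)
   = 1 / 0.05546343599836
   = 18.029896 Hz

18.029896 Hz


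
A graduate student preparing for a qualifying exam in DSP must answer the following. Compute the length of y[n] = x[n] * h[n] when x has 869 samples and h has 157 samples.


Linear convolution output length:
L = N + M - 1
  = 869 + 157 - 1
  = 1025 samples

1025


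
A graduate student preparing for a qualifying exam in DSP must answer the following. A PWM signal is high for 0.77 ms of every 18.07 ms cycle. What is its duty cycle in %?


Duty cycle as a percentage:
DC = (t_on / T) * 100
   = (0.77 / 18.07) * 100
   = 0.042612 * 100
   = 4.26 %

4.26 %


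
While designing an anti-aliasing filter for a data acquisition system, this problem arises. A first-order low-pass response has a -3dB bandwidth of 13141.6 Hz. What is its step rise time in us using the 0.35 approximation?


Rise time from bandwidth relationship:
tr = 0.35 / BW
   = 0.35 / 13141.6
   = 2.663298229e-05 s
   = 26.633 us

26.633 us


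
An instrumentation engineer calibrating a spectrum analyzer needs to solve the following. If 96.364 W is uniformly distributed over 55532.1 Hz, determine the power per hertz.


Power spectral density:
PSD = P / BW
    = 96.364 / 55532.1
    = 0.00173528 W/Hz

0.00173528 W/Hz


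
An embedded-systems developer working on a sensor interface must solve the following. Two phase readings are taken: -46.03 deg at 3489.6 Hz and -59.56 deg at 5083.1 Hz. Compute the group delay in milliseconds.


Group delay from phase difference:
tau = -d(phi)/d(omega)
d(phi) = -13.53 deg = -0.236143 rad
d(omega) = 2*pi*(5083.1 - 3489.6) = 10012.2558 rad/s
tau = -(-0.236143) / 10012.2558
    = 0.0236 ms

0.0236 ms


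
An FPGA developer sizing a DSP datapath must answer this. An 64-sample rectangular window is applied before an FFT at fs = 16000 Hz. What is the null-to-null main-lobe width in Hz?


Main lobe width for a rectangular window:
Width = 2 * fs / N
      = 2 * 16000 / 64
      = 32000 / 64
      = 500.0 Hz

500.0 Hz


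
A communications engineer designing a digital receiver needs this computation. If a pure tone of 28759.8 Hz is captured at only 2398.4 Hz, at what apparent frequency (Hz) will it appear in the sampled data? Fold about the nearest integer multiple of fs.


Compute the nearest integer multiple of fs to the signal:
n = round(28759.8 / 2398.4) = 12
f_alias = |28759.8 - 12 * 2398.4|
        = |28759.8 - 28780.8|
        = 21.0 Hz

21.0


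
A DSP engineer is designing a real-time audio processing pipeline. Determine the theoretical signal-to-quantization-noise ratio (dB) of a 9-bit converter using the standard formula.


Theoretical SNR for a full-scale sinusoid:
SNR = 6.02 * N + 1.76
    = 6.02 * 9 + 1.76
    = 54.18 + 1.76
    = 55.94 dB

55.94 dB


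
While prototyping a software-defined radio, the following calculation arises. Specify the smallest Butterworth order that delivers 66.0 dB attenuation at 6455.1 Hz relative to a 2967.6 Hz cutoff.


Butterworth filter order formula:
n = log10(10^(A/10) - 1) / (2 * log10(f_stop/f_pass))
10^(66.0/10) - 1 = 3981070.7055
f_stop/f_pass = 6455.1 / 2967.6 = 2.1752
n = 9.7778 -> ceil = 10

10


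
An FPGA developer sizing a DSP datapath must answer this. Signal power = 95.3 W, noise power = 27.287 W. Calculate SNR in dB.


SNR in decibels:
SNR = 10 * log10(Ps / Pn)
    = 10 * log10(95.3 / 27.287)
    = 10 * log10(3.4925)
    = 10 * 0.5431
    = 5.43 dB

5.43 dB


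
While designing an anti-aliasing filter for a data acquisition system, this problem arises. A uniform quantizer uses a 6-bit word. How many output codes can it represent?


Number of quantization levels = 2^N
= 2^6
= 64

64


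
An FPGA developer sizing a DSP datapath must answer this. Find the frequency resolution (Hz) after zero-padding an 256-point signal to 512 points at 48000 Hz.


Frequency resolution after zero-padding:
N_padded = 256 * 2 = 512
df = fs / N_padded
   = 48000 / 512
   = 93.75 Hz

93.75 Hz


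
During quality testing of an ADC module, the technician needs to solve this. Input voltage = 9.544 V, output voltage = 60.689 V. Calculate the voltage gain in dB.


Voltage gain in dB:
G = 20 * log10(Vout / Vin)
  = 20 * log10(60.689 / 9.544)
  = 20 * log10(6.358864)
  = 20 * 0.80338
  = 16.07 dB

16.07 dB


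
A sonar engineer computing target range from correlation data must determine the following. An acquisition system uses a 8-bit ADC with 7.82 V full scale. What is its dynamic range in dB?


Dynamic range from full-scale to LSB:
V_min = V_max / 2^bits = 7.82 / 2^8
DR = 20 * log10(V_max / V_min)
   = 20 * log10(2^8)
   = 20 * 8 * log10(2)
   = 48.16 dB

48.16 dB


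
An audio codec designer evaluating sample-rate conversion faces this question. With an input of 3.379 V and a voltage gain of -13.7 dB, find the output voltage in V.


Output voltage from dB gain:
V_out = V_in * 10^(gain_dB / 20)
      = 3.379 * 10^(-13.7 / 20)
      = 3.379 * 0.206538
      = 0.6979 V

0.6979 V


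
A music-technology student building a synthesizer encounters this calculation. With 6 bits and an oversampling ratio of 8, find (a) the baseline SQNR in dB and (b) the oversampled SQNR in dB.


Step 1 — baseline SQNR at Nyquist:
SQNR_base = 6.02*N + 1.76
          = 6.02*6 + 1.76
          = 37.88 dB

Step 2 — oversampling processing gain:
G = 10*log10(OSR) = 10*log10(8) = 9.03 dB

Step 3 — total:
SQNR_total = 37.88 + 9.03 = 46.91 dB

Base SQNR = 37.88 dB; oversampled SQNR = 46.91 dB


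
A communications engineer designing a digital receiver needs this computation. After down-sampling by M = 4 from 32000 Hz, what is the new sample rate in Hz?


Decimation reduces the sample rate:
fs_out = fs_in / M
       = 32000 / 4
       = 8000.0 Hz

8000.0 Hz


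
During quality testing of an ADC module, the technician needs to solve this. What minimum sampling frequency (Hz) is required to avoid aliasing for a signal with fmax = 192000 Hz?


The Nyquist rate is twice the maximum frequency component.
fs_min = 2 * fmax
      = 2 * 192000
      = 384000 Hz

384000


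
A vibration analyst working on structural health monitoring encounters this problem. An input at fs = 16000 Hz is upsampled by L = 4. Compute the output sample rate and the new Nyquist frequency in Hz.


Step 1 — output sample rate after interpolation by L:
fs_out = L * fs_in = 4 * 16000 = 64000 Hz

Step 2 — Nyquist frequency of the output stream:
f_Nyq = fs_out / 2 = 64000 / 2 = 32000.0 Hz

fs_out = 64000 Hz; f_Nyquist = 32000.0 Hz


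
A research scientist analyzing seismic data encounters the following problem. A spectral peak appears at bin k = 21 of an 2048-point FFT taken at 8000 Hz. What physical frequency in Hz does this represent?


Frequency of DFT bin k:
f_k = k * fs / N
    = 21 * 8000 / 2048
    = 168000 / 2048
    = 82.031 Hz

82.031 Hz


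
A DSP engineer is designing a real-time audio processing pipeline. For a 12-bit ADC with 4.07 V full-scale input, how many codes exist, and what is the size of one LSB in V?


Step 1 — number of quantization levels:
L = 2^N = 2^12 = 4096

Step 2 — LSB step size:
delta = Vfs / L
      = 4.07 / 4096
      = 0.00099365 V

Levels = 4096; step size = 0.00099365 V


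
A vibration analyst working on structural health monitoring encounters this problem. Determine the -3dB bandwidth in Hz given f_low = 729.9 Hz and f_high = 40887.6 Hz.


Bandwidth is the difference of -3dB frequencies:
BW = f_high - f_low
   = 40887.6 - 729.9
   = 40157.7 Hz

40157.7 Hz


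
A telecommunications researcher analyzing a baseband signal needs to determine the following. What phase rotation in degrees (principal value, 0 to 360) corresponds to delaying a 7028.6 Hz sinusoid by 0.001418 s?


Phase shift from frequency and time delay:
phi = 360 * f * t_delay
    = 360 * 7028.6 * 0.001418
    = 3587.96 degrees
    mod 360 = 347.96 degrees

347.96 degrees
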